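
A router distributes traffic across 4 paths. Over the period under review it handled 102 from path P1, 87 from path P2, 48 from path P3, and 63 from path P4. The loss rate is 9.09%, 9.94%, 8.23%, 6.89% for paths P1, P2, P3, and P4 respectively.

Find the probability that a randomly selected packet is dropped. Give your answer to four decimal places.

Total: 102 + 87 + 48 + 63 = 300.
P(P1) = 102/300 = 0.34. P(P2) = 87/300 = 0.29. P(P3) = 48/300 = 0.16. P(P4) = 63/300 = 0.21.
Using total probability over the partition,
P(L) = P(L|P1)·P(P1) + P(L|P2)·P(P2) + P(L|P3)·P(P3) + P(L|P4)·P(P4)
      = 0.0909·0.34 + 0.0994·0.29 + 0.0823·0.16 + 0.0689·0.21
      = 0.030906 + 0.028826 + 0.013168 + 0.014469 = 0.087369

P(L) ≈ 0.0874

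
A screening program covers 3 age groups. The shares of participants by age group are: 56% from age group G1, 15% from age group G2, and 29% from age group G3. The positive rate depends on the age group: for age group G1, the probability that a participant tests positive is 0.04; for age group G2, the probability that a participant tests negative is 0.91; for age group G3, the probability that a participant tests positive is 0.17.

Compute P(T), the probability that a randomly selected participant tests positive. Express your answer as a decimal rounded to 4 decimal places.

0.0852

P(T|G2) = 1 − 0.91 = 0.09.
Summing over the partition,
P(T) = P(T|G1)·P(G1) + P(T|G2)·P(G2) + P(T|G3)·P(G3)
      = 0.04·0.56 + 0.09·0.15 + 0.17·0.29
      = 0.0224 + 0.0135 + 0.0493 = 0.0852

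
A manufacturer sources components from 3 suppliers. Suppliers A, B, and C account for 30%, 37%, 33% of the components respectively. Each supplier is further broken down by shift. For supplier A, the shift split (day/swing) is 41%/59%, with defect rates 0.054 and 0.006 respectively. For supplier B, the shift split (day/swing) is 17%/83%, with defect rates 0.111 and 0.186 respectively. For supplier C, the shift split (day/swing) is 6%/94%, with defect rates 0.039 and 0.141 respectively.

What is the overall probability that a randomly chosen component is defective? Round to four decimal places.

P(D|A) = 0.41·0.054 + 0.59·0.006 = 0.02214 + 0.00354 = 0.02568
P(D|B) = 0.17·0.111 + 0.83·0.186 = 0.01887 + 0.15438 = 0.17325
P(D|C) = 0.06·0.039 + 0.94·0.141 = 0.00234 + 0.13254 = 0.13488
By total probability over the outer partition,
P(D) = 0.3·0.02568 + 0.37·0.17325 + 0.33·0.13488
      = 0.007704 + 0.0641025 + 0.0445104 = 0.1163169

0.1163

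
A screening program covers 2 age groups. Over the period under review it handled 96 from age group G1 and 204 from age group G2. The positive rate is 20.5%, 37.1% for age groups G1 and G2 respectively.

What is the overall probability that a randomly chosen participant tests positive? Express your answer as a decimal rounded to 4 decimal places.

P(T) ≈ 0.3179

Total: 96 + 204 = 300.
P(G1) = 96/300 = 0.32. P(G2) = 204/300 = 0.68.
P(T) = P(T|G1)·P(G1) + P(T|G2)·P(G2)
      = 0.205·0.32 + 0.371·0.68
      = 0.0656 + 0.25228 = 0.31788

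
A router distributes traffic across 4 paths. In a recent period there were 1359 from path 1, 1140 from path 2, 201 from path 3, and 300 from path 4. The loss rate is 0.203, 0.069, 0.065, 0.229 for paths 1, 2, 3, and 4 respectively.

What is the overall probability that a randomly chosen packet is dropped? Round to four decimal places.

Total: 1359 + 1140 + 201 + 300 = 3000.
P(1) = 1359/3000 = 0.453. P(2) = 1140/3000 = 0.38. P(3) = 201/3000 = 0.067. P(4) = 300/3000 = 0.1.
Using total probability over the partition,
P(L) = P(L|1)·P(1) + P(L|2)·P(2) + P(L|3)·P(3) + P(L|4)·P(4)
      = 0.203·0.453 + 0.069·0.38 + 0.065·0.067 + 0.229·0.1
      = 0.091959 + 0.02622 + 0.004355 + 0.0229 = 0.145434

0.1454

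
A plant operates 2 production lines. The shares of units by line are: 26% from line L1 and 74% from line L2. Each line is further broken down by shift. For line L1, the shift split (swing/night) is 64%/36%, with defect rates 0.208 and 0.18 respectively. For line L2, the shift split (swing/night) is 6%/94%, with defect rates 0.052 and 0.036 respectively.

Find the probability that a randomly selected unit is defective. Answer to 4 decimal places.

P(D|L1) = 0.64·0.208 + 0.36·0.18 = 0.13312 + 0.0648 = 0.19792
P(D|L2) = 0.06·0.052 + 0.94·0.036 = 0.00312 + 0.03384 = 0.03696
By total probability over the outer partition,
P(D) = 0.26·0.19792 + 0.74·0.03696
      = 0.0514592 + 0.0273504 = 0.0788096

0.0788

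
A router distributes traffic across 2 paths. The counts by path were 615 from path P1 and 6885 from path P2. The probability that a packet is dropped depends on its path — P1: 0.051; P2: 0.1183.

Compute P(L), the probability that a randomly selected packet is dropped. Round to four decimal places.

0.1128

Total: 615 + 6885 = 7500.
P(P1) = 615/7500 = 0.082. P(P2) = 6885/7500 = 0.918.
P(L) = P(L|P1)·P(P1) + P(L|P2)·P(P2)
      = 0.051·0.082 + 0.1183·0.918
      = 0.004182 + 0.1085994 = 0.1127814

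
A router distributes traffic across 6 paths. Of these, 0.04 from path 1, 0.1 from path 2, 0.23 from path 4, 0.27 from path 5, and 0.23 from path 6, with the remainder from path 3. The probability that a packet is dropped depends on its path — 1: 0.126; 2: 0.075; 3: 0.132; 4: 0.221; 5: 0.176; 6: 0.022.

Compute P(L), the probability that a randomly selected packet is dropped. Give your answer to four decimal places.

P(3) = 1 − (0.04 + 0.1 + 0.23 + 0.27 + 0.23) = 0.13.
P(L) = P(L|1)·P(1) + P(L|2)·P(2) + P(L|3)·P(3) + P(L|4)·P(4) + P(L|5)·P(5) + P(L|6)·P(6)
      = 0.126·0.04 + 0.075·0.1 + 0.132·0.13 + 0.221·0.23 + 0.176·0.27 + 0.022·0.23
      = 0.00504 + 0.0075 + 0.01716 + 0.05083 + 0.04752 + 0.00506 = 0.13311

P(L) ≈ 0.1331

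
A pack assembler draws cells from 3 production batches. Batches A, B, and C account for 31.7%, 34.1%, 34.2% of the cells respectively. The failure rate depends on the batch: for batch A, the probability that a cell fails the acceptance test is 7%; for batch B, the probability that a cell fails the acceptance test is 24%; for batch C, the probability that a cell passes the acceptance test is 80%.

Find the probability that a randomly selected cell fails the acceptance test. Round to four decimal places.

0.1724

P(F|C) = 1 − 0.8 = 0.2.
Summing over the partition,
P(F) = P(F|A)·P(A) + P(F|B)·P(B) + P(F|C)·P(C)
      = 0.07·0.317 + 0.24·0.341 + 0.2·0.342
      = 0.02219 + 0.08184 + 0.0684 = 0.17243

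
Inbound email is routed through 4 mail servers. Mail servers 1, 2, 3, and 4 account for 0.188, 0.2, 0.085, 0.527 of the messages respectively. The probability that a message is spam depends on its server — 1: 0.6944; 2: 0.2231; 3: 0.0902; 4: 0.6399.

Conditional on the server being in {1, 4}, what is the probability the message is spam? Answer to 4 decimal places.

Let J = {1, 4}.
P(J) = 0.188 + 0.527 = 0.715.
P(S ∩ J) = 0.6944·0.188 + 0.6399·0.527 = 0.1305472 + 0.3372273 = 0.4677745.
P(S | J) = 0.4677745 / 0.715 = 0.654230…

0.6542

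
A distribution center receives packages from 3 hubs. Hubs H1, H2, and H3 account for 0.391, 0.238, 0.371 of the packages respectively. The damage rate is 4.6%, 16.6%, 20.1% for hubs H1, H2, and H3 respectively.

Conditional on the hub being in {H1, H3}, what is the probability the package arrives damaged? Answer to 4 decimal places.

0.1215

Let S = {H1, H3}.
P(S) = 0.391 + 0.371 = 0.762.
P(D ∩ S) = 0.046·0.391 + 0.201·0.371 = 0.017986 + 0.074571 = 0.092557.
P(D | S) = 0.092557 / 0.762 = 0.121466…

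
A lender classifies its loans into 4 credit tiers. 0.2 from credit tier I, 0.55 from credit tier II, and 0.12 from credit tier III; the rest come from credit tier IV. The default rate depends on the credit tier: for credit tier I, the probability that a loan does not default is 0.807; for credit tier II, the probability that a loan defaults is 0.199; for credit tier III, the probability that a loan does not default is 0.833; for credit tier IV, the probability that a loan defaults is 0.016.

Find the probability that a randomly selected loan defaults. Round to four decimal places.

0.1702

P(IV) = 1 − (0.2 + 0.55 + 0.12) = 0.13.
P(D|I) = 1 − 0.807 = 0.193.
P(D|III) = 1 − 0.833 = 0.167.
Using total probability over the partition,
P(D) = P(D|I)·P(I) + P(D|II)·P(II) + P(D|III)·P(III) + P(D|IV)·P(IV)
      = 0.193·0.2 + 0.199·0.55 + 0.167·0.12 + 0.016·0.13
      = 0.0386 + 0.10945 + 0.02004 + 0.00208 = 0.17017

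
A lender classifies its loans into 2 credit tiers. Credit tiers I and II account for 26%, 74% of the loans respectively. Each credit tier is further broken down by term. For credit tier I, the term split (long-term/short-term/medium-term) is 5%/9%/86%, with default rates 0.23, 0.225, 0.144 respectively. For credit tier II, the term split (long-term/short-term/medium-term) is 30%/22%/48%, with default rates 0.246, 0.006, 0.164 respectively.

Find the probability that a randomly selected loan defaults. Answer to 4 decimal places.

P(D|I) = 0.05·0.23 + 0.09·0.225 + 0.86·0.144 = 0.0115 + 0.02025 + 0.12384 = 0.15559
P(D|II) = 0.3·0.246 + 0.22·0.006 + 0.48·0.164 = 0.0738 + 0.00132 + 0.07872 = 0.15384
Then overall,
P(D) = 0.26·0.15559 + 0.74·0.15384
      = 0.0404534 + 0.1138416 = 0.154295

0.1543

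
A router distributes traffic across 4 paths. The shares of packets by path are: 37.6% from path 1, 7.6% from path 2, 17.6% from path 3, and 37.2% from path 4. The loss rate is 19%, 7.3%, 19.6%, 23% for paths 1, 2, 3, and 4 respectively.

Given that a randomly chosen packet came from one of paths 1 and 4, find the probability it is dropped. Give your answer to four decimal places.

Let S = {1, 4}.
P(S) = 0.376 + 0.372 = 0.748.
P(L ∩ S) = 0.19·0.376 + 0.23·0.372 = 0.07144 + 0.08556 = 0.157.
P(L | S) = 0.157 / 0.748 = 0.209893…

P(L|S) ≈ 0.2099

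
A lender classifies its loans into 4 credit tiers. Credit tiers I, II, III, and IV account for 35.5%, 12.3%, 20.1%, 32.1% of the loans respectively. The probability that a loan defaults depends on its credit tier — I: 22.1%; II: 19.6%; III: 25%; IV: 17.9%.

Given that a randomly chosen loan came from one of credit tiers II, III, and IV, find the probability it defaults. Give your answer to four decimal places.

Let S = {II, III, IV}.
P(S) = 0.123 + 0.201 + 0.321 = 0.645.
P(D ∩ S) = 0.196·0.123 + 0.25·0.201 + 0.179·0.321 = 0.024108 + 0.05025 + 0.057459 = 0.131817.
P(D | S) = 0.131817 / 0.645 = 0.204367…

0.2044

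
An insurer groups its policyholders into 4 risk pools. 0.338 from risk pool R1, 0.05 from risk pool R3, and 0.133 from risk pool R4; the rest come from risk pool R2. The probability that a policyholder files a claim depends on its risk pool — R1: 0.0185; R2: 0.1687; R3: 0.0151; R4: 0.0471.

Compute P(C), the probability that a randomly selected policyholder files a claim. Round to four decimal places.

P(R2) = 1 − (0.338 + 0.05 + 0.133) = 0.479.
By the law of total probability,
P(C) = P(C|R1)·P(R1) + P(C|R2)·P(R2) + P(C|R3)·P(R3) + P(C|R4)·P(R4)
      = 0.0185·0.338 + 0.1687·0.479 + 0.0151·0.05 + 0.0471·0.133
      = 0.006253 + 0.0808073 + 0.000755 + 0.0062643 = 0.0940796

P(C) ≈ 0.0941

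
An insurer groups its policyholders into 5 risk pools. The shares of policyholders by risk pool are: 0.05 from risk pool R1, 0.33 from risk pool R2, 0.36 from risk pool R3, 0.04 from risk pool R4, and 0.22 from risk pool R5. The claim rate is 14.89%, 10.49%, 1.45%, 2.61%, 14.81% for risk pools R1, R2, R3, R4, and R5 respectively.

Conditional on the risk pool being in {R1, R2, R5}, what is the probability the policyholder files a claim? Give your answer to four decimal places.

P(C|S) ≈ 0.1244

Let S = {R1, R2, R5}.
P(S) = 0.05 + 0.33 + 0.22 = 0.6.
P(C ∩ S) = 0.1489·0.05 + 0.1049·0.33 + 0.1481·0.22 = 0.007445 + 0.034617 + 0.032582 = 0.074644.
P(C | S) = 0.074644 / 0.6 = 0.124407…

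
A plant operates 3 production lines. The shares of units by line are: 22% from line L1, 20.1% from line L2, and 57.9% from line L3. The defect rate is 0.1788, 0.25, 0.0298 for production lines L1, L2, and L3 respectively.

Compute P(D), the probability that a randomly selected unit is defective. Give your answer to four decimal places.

By the law of total probability,
P(D) = P(D|L1)·P(L1) + P(D|L2)·P(L2) + P(D|L3)·P(L3)
      = 0.1788·0.22 + 0.25·0.201 + 0.0298·0.579
      = 0.039336 + 0.05025 + 0.0172542 = 0.1068402

0.1068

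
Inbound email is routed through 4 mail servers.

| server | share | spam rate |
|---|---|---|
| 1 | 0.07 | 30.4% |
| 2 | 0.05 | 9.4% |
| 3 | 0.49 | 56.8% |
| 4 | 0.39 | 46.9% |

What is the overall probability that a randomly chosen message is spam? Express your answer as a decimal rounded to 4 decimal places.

P(S) = P(S|1)·P(1) + P(S|2)·P(2) + P(S|3)·P(3) + P(S|4)·P(4)
      = 0.304·0.07 + 0.094·0.05 + 0.568·0.49 + 0.469·0.39
      = 0.02128 + 0.0047 + 0.27832 + 0.18291 = 0.48721

P(S) ≈ 0.4872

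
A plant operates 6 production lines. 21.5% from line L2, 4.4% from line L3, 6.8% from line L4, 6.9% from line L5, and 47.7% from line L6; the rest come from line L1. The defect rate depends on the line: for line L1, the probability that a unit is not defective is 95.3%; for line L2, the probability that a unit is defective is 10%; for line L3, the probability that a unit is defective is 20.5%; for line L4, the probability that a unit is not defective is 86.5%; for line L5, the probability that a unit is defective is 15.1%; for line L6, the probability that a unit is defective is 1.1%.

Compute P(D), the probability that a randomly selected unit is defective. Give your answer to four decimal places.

0.0613

P(L1) = 1 − (0.215 + 0.044 + 0.068 + 0.069 + 0.477) = 0.127.
P(D|L1) = 1 − 0.953 = 0.047.
P(D|L4) = 1 − 0.865 = 0.135.
Summing over the partition,
P(D) = P(D|L1)·P(L1) + P(D|L2)·P(L2) + P(D|L3)·P(L3) + P(D|L4)·P(L4) + P(D|L5)·P(L5) + P(D|L6)·P(L6)
      = 0.047·0.127 + 0.1·0.215 + 0.205·0.044 + 0.135·0.068 + 0.151·0.069 + 0.011·0.477
      = 0.005969 + 0.0215 + 0.00902 + 0.00918 + 0.010419 + 0.005247 = 0.061335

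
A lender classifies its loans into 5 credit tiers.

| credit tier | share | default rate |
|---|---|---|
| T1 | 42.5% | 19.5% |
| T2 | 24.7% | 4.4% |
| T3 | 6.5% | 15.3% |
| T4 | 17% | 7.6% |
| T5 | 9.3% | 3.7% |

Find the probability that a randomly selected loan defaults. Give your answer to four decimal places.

0.1200

Summing over the partition,
P(D) = P(D|T1)·P(T1) + P(D|T2)·P(T2) + P(D|T3)·P(T3) + P(D|T4)·P(T4) + P(D|T5)·P(T5)
      = 0.195·0.425 + 0.044·0.247 + 0.153·0.065 + 0.076·0.17 + 0.037·0.093
      = 0.082875 + 0.010868 + 0.009945 + 0.01292 + 0.003441 = 0.120049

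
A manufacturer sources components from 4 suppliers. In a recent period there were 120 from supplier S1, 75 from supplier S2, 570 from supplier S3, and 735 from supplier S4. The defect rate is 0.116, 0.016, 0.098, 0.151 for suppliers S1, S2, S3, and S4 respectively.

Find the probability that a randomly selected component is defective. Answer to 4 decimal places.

P(D) ≈ 0.1213

Total: 120 + 75 + 570 + 735 = 1500.
P(S1) = 120/1500 = 0.08. P(S2) = 75/1500 = 0.05. P(S3) = 570/1500 = 0.38. P(S4) = 735/1500 = 0.49.
P(D) = P(D|S1)·P(S1) + P(D|S2)·P(S2) + P(D|S3)·P(S3) + P(D|S4)·P(S4)
      = 0.116·0.08 + 0.016·0.05 + 0.098·0.38 + 0.151·0.49
      = 0.00928 + 0.0008 + 0.03724 + 0.07399 = 0.12131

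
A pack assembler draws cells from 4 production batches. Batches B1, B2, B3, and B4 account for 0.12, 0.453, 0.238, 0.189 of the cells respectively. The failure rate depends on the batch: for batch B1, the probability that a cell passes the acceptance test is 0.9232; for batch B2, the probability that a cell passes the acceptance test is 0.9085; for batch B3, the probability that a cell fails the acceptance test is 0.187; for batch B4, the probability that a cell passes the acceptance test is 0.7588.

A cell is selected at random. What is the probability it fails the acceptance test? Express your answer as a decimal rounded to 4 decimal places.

P(F) ≈ 0.1408

P(F|B1) = 1 − 0.9232 = 0.0768.
P(F|B2) = 1 − 0.9085 = 0.0915.
P(F|B4) = 1 − 0.7588 = 0.2412.
By the law of total probability,
P(F) = P(F|B1)·P(B1) + P(F|B2)·P(B2) + P(F|B3)·P(B3) + P(F|B4)·P(B4)
      = 0.0768·0.12 + 0.0915·0.453 + 0.187·0.238 + 0.2412·0.189
      = 0.009216 + 0.0414495 + 0.044506 + 0.0455868 = 0.1407583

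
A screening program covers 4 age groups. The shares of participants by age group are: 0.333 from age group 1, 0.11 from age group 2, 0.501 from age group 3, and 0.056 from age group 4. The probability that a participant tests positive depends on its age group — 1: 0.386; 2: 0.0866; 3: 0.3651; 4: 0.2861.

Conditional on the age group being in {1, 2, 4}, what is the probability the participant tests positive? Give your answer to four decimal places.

P(T|S) ≈ 0.3088

Let S = {1, 2, 4}.
P(S) = 0.333 + 0.11 + 0.056 = 0.499.
P(T ∩ S) = 0.386·0.333 + 0.0866·0.11 + 0.2861·0.056 = 0.128538 + 0.009526 + 0.0160216 = 0.1540856.
P(T | S) = 0.1540856 / 0.499 = 0.308789…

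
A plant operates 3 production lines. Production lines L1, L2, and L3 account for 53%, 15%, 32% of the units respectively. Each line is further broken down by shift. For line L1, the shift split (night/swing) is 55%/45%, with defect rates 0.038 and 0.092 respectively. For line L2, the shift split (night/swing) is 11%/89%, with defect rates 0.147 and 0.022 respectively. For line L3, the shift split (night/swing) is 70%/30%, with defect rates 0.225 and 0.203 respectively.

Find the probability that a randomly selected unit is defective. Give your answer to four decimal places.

P(D) ≈ 0.1083

P(D|L1) = 0.55·0.038 + 0.45·0.092 = 0.0209 + 0.0414 = 0.0623
P(D|L2) = 0.11·0.147 + 0.89·0.022 = 0.01617 + 0.01958 = 0.03575
P(D|L3) = 0.7·0.225 + 0.3·0.203 = 0.1575 + 0.0609 = 0.2184
Then overall,
P(D) = 0.53·0.0623 + 0.15·0.03575 + 0.32·0.2184
      = 0.033019 + 0.0053625 + 0.069888 = 0.1082695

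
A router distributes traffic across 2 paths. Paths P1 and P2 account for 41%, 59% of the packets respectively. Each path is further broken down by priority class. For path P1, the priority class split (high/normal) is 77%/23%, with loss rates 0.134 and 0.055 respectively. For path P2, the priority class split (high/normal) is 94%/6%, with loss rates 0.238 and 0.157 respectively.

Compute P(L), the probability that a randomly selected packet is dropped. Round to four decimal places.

P(L|P1) = 0.77·0.134 + 0.23·0.055 = 0.10318 + 0.01265 = 0.11583
P(L|P2) = 0.94·0.238 + 0.06·0.157 = 0.22372 + 0.00942 = 0.23314
Then overall,
P(L) = 0.41·0.11583 + 0.59·0.23314
      = 0.0474903 + 0.1375526 = 0.1850429

0.1850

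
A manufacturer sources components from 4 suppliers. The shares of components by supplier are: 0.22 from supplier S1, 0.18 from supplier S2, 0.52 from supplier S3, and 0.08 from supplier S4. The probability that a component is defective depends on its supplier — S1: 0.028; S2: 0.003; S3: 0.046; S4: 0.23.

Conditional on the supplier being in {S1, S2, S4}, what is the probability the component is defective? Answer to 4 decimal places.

0.0523

Let S = {S1, S2, S4}.
P(S) = 0.22 + 0.18 + 0.08 = 0.48.
P(D ∩ S) = 0.028·0.22 + 0.003·0.18 + 0.23·0.08 = 0.00616 + 0.00054 + 0.0184 = 0.0251.
P(D | S) = 0.0251 / 0.48 = 0.052292…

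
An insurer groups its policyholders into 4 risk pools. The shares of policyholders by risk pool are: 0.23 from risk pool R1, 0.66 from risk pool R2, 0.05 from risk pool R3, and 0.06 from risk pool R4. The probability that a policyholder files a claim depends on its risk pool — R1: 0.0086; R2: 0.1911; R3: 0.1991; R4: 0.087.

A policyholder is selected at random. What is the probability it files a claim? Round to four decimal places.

0.1433

P(C) = P(C|R1)·P(R1) + P(C|R2)·P(R2) + P(C|R3)·P(R3) + P(C|R4)·P(R4)
      = 0.0086·0.23 + 0.1911·0.66 + 0.1991·0.05 + 0.087·0.06
      = 0.001978 + 0.126126 + 0.009955 + 0.00522 = 0.143279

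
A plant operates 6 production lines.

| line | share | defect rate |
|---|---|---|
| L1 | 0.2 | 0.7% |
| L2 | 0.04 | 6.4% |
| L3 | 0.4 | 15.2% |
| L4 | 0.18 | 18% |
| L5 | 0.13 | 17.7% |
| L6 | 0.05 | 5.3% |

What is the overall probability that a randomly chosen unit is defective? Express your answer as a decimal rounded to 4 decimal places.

P(D) ≈ 0.1228

P(D) = P(D|L1)·P(L1) + P(D|L2)·P(L2) + P(D|L3)·P(L3) + P(D|L4)·P(L4) + P(D|L5)·P(L5) + P(D|L6)·P(L6)
      = 0.007·0.2 + 0.064·0.04 + 0.152·0.4 + 0.18·0.18 + 0.177·0.13 + 0.053·0.05
      = 0.0014 + 0.00256 + 0.0608 + 0.0324 + 0.02301 + 0.00265 = 0.12282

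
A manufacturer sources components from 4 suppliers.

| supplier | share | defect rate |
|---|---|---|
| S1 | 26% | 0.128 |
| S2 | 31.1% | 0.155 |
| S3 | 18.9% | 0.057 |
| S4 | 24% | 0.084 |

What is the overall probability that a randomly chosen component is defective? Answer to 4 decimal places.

P(D) ≈ 0.1124

Using total probability over the partition,
P(D) = P(D|S1)·P(S1) + P(D|S2)·P(S2) + P(D|S3)·P(S3) + P(D|S4)·P(S4)
      = 0.128·0.26 + 0.155·0.311 + 0.057·0.189 + 0.084·0.24
      = 0.03328 + 0.048205 + 0.010773 + 0.02016 = 0.112418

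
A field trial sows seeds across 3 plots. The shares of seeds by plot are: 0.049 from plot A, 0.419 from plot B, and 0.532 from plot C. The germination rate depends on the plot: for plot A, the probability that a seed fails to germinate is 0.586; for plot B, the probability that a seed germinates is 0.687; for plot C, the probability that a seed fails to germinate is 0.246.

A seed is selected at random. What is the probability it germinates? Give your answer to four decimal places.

P(G) ≈ 0.7093

P(G|A) = 1 − 0.586 = 0.414.
P(G|C) = 1 − 0.246 = 0.754.
By the law of total probability,
P(G) = P(G|A)·P(A) + P(G|B)·P(B) + P(G|C)·P(C)
      = 0.414·0.049 + 0.687·0.419 + 0.754·0.532
      = 0.020286 + 0.287853 + 0.401128 = 0.709267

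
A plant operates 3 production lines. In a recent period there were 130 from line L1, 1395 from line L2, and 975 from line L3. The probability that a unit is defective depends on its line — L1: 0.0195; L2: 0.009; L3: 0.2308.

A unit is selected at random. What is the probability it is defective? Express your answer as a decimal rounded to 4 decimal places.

0.0960

Total: 130 + 1395 + 975 = 2500.
P(L1) = 130/2500 = 0.052. P(L2) = 1395/2500 = 0.558. P(L3) = 975/2500 = 0.39.
P(D) = P(D|L1)·P(L1) + P(D|L2)·P(L2) + P(D|L3)·P(L3)
      = 0.0195·0.052 + 0.009·0.558 + 0.2308·0.39
      = 0.001014 + 0.005022 + 0.090012 = 0.096048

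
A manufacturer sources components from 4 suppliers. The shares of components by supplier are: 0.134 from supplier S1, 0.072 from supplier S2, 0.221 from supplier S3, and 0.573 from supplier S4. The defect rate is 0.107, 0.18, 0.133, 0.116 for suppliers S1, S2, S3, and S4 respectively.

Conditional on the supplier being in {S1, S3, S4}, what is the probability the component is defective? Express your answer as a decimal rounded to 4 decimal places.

0.1187

Let S = {S1, S3, S4}.
P(S) = 0.134 + 0.221 + 0.573 = 0.928.
P(D ∩ S) = 0.107·0.134 + 0.133·0.221 + 0.116·0.573 = 0.014338 + 0.029393 + 0.066468 = 0.110199.
P(D | S) = 0.110199 / 0.928 = 0.118749…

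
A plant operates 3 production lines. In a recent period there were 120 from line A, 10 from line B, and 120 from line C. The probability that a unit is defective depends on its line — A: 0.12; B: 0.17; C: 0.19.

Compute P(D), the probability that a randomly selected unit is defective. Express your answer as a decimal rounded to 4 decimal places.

P(D) ≈ 0.1556

Total: 120 + 10 + 120 = 250.
P(A) = 120/250 = 0.48. P(B) = 10/250 = 0.04. P(C) = 120/250 = 0.48.
P(D) = P(D|A)·P(A) + P(D|B)·P(B) + P(D|C)·P(C)
      = 0.12·0.48 + 0.17·0.04 + 0.19·0.48
      = 0.0576 + 0.0068 + 0.0912 = 0.1556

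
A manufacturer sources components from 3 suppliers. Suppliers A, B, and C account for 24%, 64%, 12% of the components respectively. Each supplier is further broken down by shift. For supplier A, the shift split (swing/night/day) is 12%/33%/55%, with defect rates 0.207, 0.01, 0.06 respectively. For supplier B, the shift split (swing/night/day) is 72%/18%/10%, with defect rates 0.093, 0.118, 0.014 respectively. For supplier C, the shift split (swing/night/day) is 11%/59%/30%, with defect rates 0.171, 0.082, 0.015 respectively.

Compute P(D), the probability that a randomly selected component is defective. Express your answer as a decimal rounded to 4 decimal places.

P(D|A) = 0.12·0.207 + 0.33·0.01 + 0.55·0.06 = 0.02484 + 0.0033 + 0.033 = 0.06114
P(D|B) = 0.72·0.093 + 0.18·0.118 + 0.1·0.014 = 0.06696 + 0.02124 + 0.0014 = 0.0896
P(D|C) = 0.11·0.171 + 0.59·0.082 + 0.3·0.015 = 0.01881 + 0.04838 + 0.0045 = 0.07169
Then overall,
P(D) = 0.24·0.06114 + 0.64·0.0896 + 0.12·0.07169
      = 0.0146736 + 0.057344 + 0.0086028 = 0.0806204

P(D) ≈ 0.0806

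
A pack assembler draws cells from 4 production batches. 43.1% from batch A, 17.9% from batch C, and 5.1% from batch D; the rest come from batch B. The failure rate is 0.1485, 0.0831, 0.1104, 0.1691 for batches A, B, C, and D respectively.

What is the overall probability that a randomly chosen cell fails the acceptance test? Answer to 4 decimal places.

P(F) ≈ 0.1206

P(B) = 1 − (0.431 + 0.179 + 0.051) = 0.339.
Using total probability over the partition,
P(F) = P(F|A)·P(A) + P(F|B)·P(B) + P(F|C)·P(C) + P(F|D)·P(D)
      = 0.1485·0.431 + 0.0831·0.339 + 0.1104·0.179 + 0.1691·0.051
      = 0.0640035 + 0.0281709 + 0.0197616 + 0.0086241 = 0.1205601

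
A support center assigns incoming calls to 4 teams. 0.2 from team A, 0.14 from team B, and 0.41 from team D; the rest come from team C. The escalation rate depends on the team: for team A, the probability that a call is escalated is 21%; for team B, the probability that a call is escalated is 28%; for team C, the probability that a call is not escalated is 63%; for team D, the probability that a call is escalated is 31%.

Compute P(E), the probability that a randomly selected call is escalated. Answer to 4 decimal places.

P(E) ≈ 0.3008

P(C) = 1 − (0.2 + 0.14 + 0.41) = 0.25.
P(E|C) = 1 − 0.63 = 0.37.
P(E) = P(E|A)·P(A) + P(E|B)·P(B) + P(E|C)·P(C) + P(E|D)·P(D)
      = 0.21·0.2 + 0.28·0.14 + 0.37·0.25 + 0.31·0.41
      = 0.042 + 0.0392 + 0.0925 + 0.1271 = 0.3008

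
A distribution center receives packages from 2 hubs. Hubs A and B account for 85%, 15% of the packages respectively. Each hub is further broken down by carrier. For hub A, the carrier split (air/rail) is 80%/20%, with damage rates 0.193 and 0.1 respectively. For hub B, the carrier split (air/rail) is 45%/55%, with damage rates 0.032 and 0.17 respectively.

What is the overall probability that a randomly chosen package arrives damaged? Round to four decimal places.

P(D) ≈ 0.1644

P(D|A) = 0.8·0.193 + 0.2·0.1 = 0.1544 + 0.02 = 0.1744
P(D|B) = 0.45·0.032 + 0.55·0.17 = 0.0144 + 0.0935 = 0.1079
Then overall,
P(D) = 0.85·0.1744 + 0.15·0.1079
      = 0.14824 + 0.016185 = 0.164425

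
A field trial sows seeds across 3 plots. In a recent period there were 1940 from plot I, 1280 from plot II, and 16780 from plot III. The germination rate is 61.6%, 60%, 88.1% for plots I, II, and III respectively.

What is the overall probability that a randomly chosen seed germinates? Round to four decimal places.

P(G) ≈ 0.8373

Total: 1940 + 1280 + 16780 = 20000.
P(I) = 1940/20000 = 0.097. P(II) = 1280/20000 = 0.064. P(III) = 16780/20000 = 0.839.
Using total probability over the partition,
P(G) = P(G|I)·P(I) + P(G|II)·P(II) + P(G|III)·P(III)
      = 0.616·0.097 + 0.6·0.064 + 0.881·0.839
      = 0.059752 + 0.0384 + 0.739159 = 0.837311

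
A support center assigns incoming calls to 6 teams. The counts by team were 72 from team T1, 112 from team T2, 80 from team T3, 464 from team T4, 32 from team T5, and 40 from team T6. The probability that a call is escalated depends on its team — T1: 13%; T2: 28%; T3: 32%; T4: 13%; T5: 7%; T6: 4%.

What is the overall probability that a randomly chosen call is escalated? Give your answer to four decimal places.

0.1631

Total: 72 + 112 + 80 + 464 + 32 + 40 = 800.
P(T1) = 72/800 = 0.09. P(T2) = 112/800 = 0.14. P(T3) = 80/800 = 0.1. P(T4) = 464/800 = 0.58. P(T5) = 32/800 = 0.04. P(T6) = 40/800 = 0.05.
P(E) = P(E|T1)·P(T1) + P(E|T2)·P(T2) + P(E|T3)·P(T3) + P(E|T4)·P(T4) + P(E|T5)·P(T5) + P(E|T6)·P(T6)
      = 0.13·0.09 + 0.28·0.14 + 0.32·0.1 + 0.13·0.58 + 0.07·0.04 + 0.04·0.05
      = 0.0117 + 0.0392 + 0.032 + 0.0754 + 0.0028 + 0.002 = 0.1631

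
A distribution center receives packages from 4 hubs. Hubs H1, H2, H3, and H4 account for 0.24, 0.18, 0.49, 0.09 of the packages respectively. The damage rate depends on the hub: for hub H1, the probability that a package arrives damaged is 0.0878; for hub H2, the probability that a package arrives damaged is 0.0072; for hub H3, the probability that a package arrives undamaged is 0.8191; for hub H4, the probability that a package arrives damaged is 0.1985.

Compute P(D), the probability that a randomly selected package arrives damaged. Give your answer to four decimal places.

P(D) ≈ 0.1289

P(D|H3) = 1 − 0.8191 = 0.1809.
P(D) = P(D|H1)·P(H1) + P(D|H2)·P(H2) + P(D|H3)·P(H3) + P(D|H4)·P(H4)
      = 0.0878·0.24 + 0.0072·0.18 + 0.1809·0.49 + 0.1985·0.09
      = 0.021072 + 0.001296 + 0.088641 + 0.017865 = 0.128874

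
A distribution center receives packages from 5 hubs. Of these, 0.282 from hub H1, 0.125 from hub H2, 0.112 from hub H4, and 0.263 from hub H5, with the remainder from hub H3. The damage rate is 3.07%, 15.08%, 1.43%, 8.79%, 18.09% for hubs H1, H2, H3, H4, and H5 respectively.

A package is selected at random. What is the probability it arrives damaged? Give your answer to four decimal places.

0.0880

P(H3) = 1 − (0.282 + 0.125 + 0.112 + 0.263) = 0.218.
P(D) = P(D|H1)·P(H1) + P(D|H2)·P(H2) + P(D|H3)·P(H3) + P(D|H4)·P(H4) + P(D|H5)·P(H5)
      = 0.0307·0.282 + 0.1508·0.125 + 0.0143·0.218 + 0.0879·0.112 + 0.1809·0.263
      = 0.0086574 + 0.01885 + 0.0031174 + 0.0098448 + 0.0475767 = 0.0880463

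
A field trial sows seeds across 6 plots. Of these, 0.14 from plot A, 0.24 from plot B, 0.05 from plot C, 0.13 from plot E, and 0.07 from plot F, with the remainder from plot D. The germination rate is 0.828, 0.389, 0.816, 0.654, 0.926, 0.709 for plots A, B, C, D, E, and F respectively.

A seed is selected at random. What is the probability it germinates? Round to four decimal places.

P(G) ≈ 0.6621

P(D) = 1 − (0.14 + 0.24 + 0.05 + 0.13 + 0.07) = 0.37.
P(G) = P(G|A)·P(A) + P(G|B)·P(B) + P(G|C)·P(C) + P(G|D)·P(D) + P(G|E)·P(E) + P(G|F)·P(F)
      = 0.828·0.14 + 0.389·0.24 + 0.816·0.05 + 0.654·0.37 + 0.926·0.13 + 0.709·0.07
      = 0.11592 + 0.09336 + 0.0408 + 0.24198 + 0.12038 + 0.04963 = 0.66207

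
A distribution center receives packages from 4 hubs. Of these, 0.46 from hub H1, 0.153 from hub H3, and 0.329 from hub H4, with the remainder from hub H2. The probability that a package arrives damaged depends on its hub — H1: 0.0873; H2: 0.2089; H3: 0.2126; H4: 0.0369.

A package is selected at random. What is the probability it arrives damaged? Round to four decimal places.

P(H2) = 1 − (0.46 + 0.153 + 0.329) = 0.058.
P(D) = P(D|H1)·P(H1) + P(D|H2)·P(H2) + P(D|H3)·P(H3) + P(D|H4)·P(H4)
      = 0.0873·0.46 + 0.2089·0.058 + 0.2126·0.153 + 0.0369·0.329
      = 0.040158 + 0.0121162 + 0.0325278 + 0.0121401 = 0.0969421

P(D) ≈ 0.0969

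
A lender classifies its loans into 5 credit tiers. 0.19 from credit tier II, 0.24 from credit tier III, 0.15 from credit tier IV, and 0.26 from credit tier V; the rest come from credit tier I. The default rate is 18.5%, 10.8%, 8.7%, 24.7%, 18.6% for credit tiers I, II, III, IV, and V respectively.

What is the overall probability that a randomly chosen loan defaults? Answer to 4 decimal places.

P(I) = 1 − (0.19 + 0.24 + 0.15 + 0.26) = 0.16.
By the law of total probability,
P(D) = P(D|I)·P(I) + P(D|II)·P(II) + P(D|III)·P(III) + P(D|IV)·P(IV) + P(D|V)·P(V)
      = 0.185·0.16 + 0.108·0.19 + 0.087·0.24 + 0.247·0.15 + 0.186·0.26
      = 0.0296 + 0.02052 + 0.02088 + 0.03705 + 0.04836 = 0.15641

0.1564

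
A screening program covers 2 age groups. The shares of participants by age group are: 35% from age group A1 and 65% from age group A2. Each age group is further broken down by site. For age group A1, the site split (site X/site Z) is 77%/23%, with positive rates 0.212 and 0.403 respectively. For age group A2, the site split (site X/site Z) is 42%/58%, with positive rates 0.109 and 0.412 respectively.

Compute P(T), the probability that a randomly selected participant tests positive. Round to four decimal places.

P(T|A1) = 0.77·0.212 + 0.23·0.403 = 0.16324 + 0.09269 = 0.25593
P(T|A2) = 0.42·0.109 + 0.58·0.412 = 0.04578 + 0.23896 = 0.28474
Then overall,
P(T) = 0.35·0.25593 + 0.65·0.28474
      = 0.0895755 + 0.185081 = 0.2746565

P(T) ≈ 0.2747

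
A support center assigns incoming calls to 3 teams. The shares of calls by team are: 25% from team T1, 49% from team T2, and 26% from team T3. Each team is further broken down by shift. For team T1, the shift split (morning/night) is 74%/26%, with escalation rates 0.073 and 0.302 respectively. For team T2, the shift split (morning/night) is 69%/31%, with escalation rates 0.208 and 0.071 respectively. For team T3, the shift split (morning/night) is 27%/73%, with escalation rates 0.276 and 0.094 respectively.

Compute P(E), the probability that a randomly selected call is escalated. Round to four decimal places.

0.1515

P(E|T1) = 0.74·0.073 + 0.26·0.302 = 0.05402 + 0.07852 = 0.13254
P(E|T2) = 0.69·0.208 + 0.31·0.071 = 0.14352 + 0.02201 = 0.16553
P(E|T3) = 0.27·0.276 + 0.73·0.094 = 0.07452 + 0.06862 = 0.14314
Then overall,
P(E) = 0.25·0.13254 + 0.49·0.16553 + 0.26·0.14314
      = 0.033135 + 0.0811097 + 0.0372164 = 0.1514611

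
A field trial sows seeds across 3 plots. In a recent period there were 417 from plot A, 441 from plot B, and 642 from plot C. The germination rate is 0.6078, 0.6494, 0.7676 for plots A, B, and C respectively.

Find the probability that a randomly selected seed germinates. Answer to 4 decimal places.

Total: 417 + 441 + 642 = 1500.
P(A) = 417/1500 = 0.278. P(B) = 441/1500 = 0.294. P(C) = 642/1500 = 0.428.
Using total probability over the partition,
P(G) = P(G|A)·P(A) + P(G|B)·P(B) + P(G|C)·P(C)
      = 0.6078·0.278 + 0.6494·0.294 + 0.7676·0.428
      = 0.1689684 + 0.1909236 + 0.3285328 = 0.6884248

P(G) ≈ 0.6884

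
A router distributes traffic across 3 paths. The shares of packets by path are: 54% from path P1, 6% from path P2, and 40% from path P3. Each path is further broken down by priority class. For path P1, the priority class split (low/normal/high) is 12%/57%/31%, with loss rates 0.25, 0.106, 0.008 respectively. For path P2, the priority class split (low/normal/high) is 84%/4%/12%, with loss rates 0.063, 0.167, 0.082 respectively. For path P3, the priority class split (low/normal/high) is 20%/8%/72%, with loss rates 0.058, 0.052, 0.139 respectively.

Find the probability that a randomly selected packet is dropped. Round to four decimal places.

P(L|P1) = 0.12·0.25 + 0.57·0.106 + 0.31·0.008 = 0.03 + 0.06042 + 0.00248 = 0.0929
P(L|P2) = 0.84·0.063 + 0.04·0.167 + 0.12·0.082 = 0.05292 + 0.00668 + 0.00984 = 0.06944
P(L|P3) = 0.2·0.058 + 0.08·0.052 + 0.72·0.139 = 0.0116 + 0.00416 + 0.10008 = 0.11584
Then overall,
P(L) = 0.54·0.0929 + 0.06·0.06944 + 0.4·0.11584
      = 0.050166 + 0.0041664 + 0.046336 = 0.1006684

P(L) ≈ 0.1007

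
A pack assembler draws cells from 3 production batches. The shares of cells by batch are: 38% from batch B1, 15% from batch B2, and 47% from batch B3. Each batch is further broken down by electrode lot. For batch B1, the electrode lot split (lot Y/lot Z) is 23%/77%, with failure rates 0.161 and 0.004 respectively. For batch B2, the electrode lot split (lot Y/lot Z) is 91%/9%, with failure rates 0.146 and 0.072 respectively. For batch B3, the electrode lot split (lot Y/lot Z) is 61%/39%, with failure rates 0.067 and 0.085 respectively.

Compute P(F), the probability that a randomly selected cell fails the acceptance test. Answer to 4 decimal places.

P(F|B1) = 0.23·0.161 + 0.77·0.004 = 0.03703 + 0.00308 = 0.04011
P(F|B2) = 0.91·0.146 + 0.09·0.072 = 0.13286 + 0.00648 = 0.13934
P(F|B3) = 0.61·0.067 + 0.39·0.085 = 0.04087 + 0.03315 = 0.07402
Then overall,
P(F) = 0.38·0.04011 + 0.15·0.13934 + 0.47·0.07402
      = 0.0152418 + 0.020901 + 0.0347894 = 0.0709322

0.0709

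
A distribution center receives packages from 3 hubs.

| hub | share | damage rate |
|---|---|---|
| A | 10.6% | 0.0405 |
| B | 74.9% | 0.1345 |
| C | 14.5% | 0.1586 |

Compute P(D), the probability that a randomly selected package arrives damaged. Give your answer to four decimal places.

P(D) ≈ 0.1280

Summing over the partition,
P(D) = P(D|A)·P(A) + P(D|B)·P(B) + P(D|C)·P(C)
      = 0.0405·0.106 + 0.1345·0.749 + 0.1586·0.145
      = 0.004293 + 0.1007405 + 0.022997 = 0.1280305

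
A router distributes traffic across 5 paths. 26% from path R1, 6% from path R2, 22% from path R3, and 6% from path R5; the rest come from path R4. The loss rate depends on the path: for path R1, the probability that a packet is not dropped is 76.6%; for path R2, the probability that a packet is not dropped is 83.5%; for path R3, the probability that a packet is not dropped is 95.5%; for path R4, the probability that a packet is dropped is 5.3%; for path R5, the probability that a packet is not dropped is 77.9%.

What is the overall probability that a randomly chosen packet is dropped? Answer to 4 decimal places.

P(R4) = 1 − (0.26 + 0.06 + 0.22 + 0.06) = 0.4.
P(L|R1) = 1 − 0.766 = 0.234.
P(L|R2) = 1 − 0.835 = 0.165.
P(L|R3) = 1 − 0.955 = 0.045.
P(L|R5) = 1 − 0.779 = 0.221.
Using total probability over the partition,
P(L) = P(L|R1)·P(R1) + P(L|R2)·P(R2) + P(L|R3)·P(R3) + P(L|R4)·P(R4) + P(L|R5)·P(R5)
      = 0.234·0.26 + 0.165·0.06 + 0.045·0.22 + 0.053·0.4 + 0.221·0.06
      = 0.06084 + 0.0099 + 0.0099 + 0.0212 + 0.01326 = 0.1151

0.1151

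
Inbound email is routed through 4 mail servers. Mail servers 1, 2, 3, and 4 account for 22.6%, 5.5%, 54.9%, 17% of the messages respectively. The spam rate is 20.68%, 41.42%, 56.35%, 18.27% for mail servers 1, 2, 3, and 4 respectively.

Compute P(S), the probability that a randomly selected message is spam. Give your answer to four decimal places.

0.4099

P(S) = P(S|1)·P(1) + P(S|2)·P(2) + P(S|3)·P(3) + P(S|4)·P(4)
      = 0.2068·0.226 + 0.4142·0.055 + 0.5635·0.549 + 0.1827·0.17
      = 0.0467368 + 0.022781 + 0.3093615 + 0.031059 = 0.4099383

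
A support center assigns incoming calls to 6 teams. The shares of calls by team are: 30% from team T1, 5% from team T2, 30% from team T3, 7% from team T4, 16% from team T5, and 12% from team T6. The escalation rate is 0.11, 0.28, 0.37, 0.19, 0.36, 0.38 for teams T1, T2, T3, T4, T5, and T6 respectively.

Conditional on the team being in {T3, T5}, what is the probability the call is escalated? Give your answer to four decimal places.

P(E|S) ≈ 0.3665

Let S = {T3, T5}.
P(S) = 0.3 + 0.16 = 0.46.
P(E ∩ S) = 0.37·0.3 + 0.36·0.16 = 0.111 + 0.0576 = 0.1686.
P(E | S) = 0.1686 / 0.46 = 0.366522…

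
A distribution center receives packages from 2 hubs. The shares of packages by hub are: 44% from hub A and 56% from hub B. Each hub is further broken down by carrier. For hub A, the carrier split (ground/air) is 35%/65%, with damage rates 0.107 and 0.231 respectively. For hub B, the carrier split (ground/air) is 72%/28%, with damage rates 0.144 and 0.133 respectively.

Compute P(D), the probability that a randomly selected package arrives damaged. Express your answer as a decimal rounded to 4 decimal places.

0.1615

P(D|A) = 0.35·0.107 + 0.65·0.231 = 0.03745 + 0.15015 = 0.1876
P(D|B) = 0.72·0.144 + 0.28·0.133 = 0.10368 + 0.03724 = 0.14092
Then overall,
P(D) = 0.44·0.1876 + 0.56·0.14092
      = 0.082544 + 0.0789152 = 0.1614592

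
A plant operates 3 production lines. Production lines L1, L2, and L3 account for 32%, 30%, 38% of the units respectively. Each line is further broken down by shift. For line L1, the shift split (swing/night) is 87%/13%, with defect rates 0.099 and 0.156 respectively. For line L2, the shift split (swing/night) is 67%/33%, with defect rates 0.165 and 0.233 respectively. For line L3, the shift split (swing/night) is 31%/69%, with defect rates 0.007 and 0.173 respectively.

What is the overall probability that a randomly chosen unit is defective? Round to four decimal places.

P(D|L1) = 0.87·0.099 + 0.13·0.156 = 0.08613 + 0.02028 = 0.10641
P(D|L2) = 0.67·0.165 + 0.33·0.233 = 0.11055 + 0.07689 = 0.18744
P(D|L3) = 0.31·0.007 + 0.69·0.173 = 0.00217 + 0.11937 = 0.12154
By total probability over the outer partition,
P(D) = 0.32·0.10641 + 0.3·0.18744 + 0.38·0.12154
      = 0.0340512 + 0.056232 + 0.0461852 = 0.1364684

0.1365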